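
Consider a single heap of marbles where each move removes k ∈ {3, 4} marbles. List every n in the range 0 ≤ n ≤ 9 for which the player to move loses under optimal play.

Grundy values for subtraction set {3, 4}:
g(0) = mex{} = 0
g(1) = mex{} = 0
g(2) = mex{} = 0
g(3) = mex{0} = 1
g(4) = mex{0} = 1
g(5) = mex{0} = 1
g(6) = mex{0,1} = 2
g(7) = mex{1} = 0
g(8) = mex{1} = 0
g(9) = mex{1,2} = 0
The P-positions (g = 0) in 0..9 are 0, 1, 2, 7, 8, 9.

0, 1, 2, 7, 8, 9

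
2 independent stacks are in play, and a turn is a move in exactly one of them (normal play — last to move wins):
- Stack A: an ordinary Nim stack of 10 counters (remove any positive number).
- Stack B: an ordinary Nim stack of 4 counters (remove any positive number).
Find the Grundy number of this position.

Stack A is a plain Nim stack of size 10, so its Grundy value is 10.
Stack B is a plain Nim stack of size 4, so its Grundy value is 4.
By the Sprague-Grundy theorem, the Grundy value of a sum of independent games is the XOR of the component values.
Combined value = 10 XOR 4 = 14.

14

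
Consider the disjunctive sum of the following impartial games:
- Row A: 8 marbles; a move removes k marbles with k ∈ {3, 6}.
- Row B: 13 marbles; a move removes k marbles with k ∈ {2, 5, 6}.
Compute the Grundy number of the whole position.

3

For row A, compute g(0), g(1), … with moves {3, 6}:
k:     0  1  2  3  4  5  6  7  8
g(k):  0  0  0  1  1  1  2  2  2
So g(8) = 2.
Build the Grundy sequence for row B with g(k) = mex{g(k−s) : s ∈ {2, 5, 6}, s ≤ k}:
g(0) = mex{} = 0
g(1) = mex{} = 0
g(2) = mex{0} = 1
g(3) = mex{0} = 1
g(4) = mex{1} = 0
g(5) = mex{0,1} = 2
g(6) = mex{0} = 1
g(7) = mex{0,1,2} = 3
g(8) = mex{1} = 0
g(9) = mex{0,1,3} = 2
g(10) = mex{0,2} = 1
g(11) = mex{1,2} = 0
g(12) = mex{1,3} = 0
g(13) = mex{0,3} = 1
So g(13) = 1.
The value of a disjunctive sum is the nim-sum of the parts.
Combined value = 2 XOR 1 = 3.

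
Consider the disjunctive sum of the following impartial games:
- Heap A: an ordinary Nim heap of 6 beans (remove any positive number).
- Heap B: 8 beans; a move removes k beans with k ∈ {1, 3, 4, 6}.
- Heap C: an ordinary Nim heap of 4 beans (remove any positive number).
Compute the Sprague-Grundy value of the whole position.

Heap A is a plain Nim heap of size 6, so its Grundy value is 6.
For heap B, compute g(0), g(1), … with moves {1, 3, 4, 6}:
g(0) = mex{} = 0
g(1) = mex{0} = 1
g(2) = mex{1} = 0
g(3) = mex{0} = 1
g(4) = mex{0,1} = 2
g(5) = mex{0,1,2} = 3
g(6) = mex{0,1,3} = 2
g(7) = mex{1,2} = 0
g(8) = mex{0,2,3} = 1
So g(8) = 1.
Heap C is a plain Nim heap of size 4, so its Grundy value is 4.
The value of a disjunctive sum is the nim-sum of the parts.
Combined value = 6 XOR 1 XOR 4 = 3.

3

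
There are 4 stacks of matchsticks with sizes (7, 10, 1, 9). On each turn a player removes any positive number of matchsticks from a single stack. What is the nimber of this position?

Compute the nim-sum pairwise:
7 XOR 10 = 13
13 XOR 1 = 12
12 XOR 9 = 5

5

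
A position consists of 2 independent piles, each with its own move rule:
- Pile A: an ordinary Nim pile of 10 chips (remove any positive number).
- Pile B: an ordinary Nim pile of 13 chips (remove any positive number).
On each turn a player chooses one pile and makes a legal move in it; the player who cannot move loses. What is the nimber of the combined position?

Pile A is a plain Nim pile of size 10, so its Grundy value is 10.
Pile B is a plain Nim pile of size 13, so its Grundy value is 13.
By the Sprague-Grundy theorem, the Grundy value of a sum of independent games is the XOR of the component values.
Combined value = 10 XOR 13 = 7.

7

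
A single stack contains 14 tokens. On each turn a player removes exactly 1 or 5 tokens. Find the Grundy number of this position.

0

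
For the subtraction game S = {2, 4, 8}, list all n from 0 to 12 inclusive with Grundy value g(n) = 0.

0, 1, 6, 7, 12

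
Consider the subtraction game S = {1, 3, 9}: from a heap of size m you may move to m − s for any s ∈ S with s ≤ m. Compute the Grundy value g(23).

Build the Grundy sequence with g(k) = mex{g(k−s) : s ∈ {1, 3, 9}, s ≤ k}:
k:     0  1  2  3  4  5  6  7  8  9 10 11 12 13 14 15 16 17 18 19 20 21 22 23
g(k):  0  1  0  1  0  1  0  1  0  1  0  1  0  1  0  1  0  1  0  1  0  1  0  1
So g(23) = 1.

1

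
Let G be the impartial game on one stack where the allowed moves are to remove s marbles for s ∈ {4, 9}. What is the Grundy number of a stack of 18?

1

Compute g(0), g(1), … for moves {4, 9}:
k:     0  1  2  3  4  5  6  7  8  9 10 11 12 13 14 15 16 17 18
g(k):  0  0  0  0  1  1  1  1  0  2  2  2  1  0  0  0  0  1  1
So g(18) = 1.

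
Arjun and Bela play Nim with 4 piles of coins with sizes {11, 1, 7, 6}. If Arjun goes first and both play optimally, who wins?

Arjun wins

Bitwise XOR of the heap sizes:
  1011  (11)
  0001  (1)
  0111  (7)
  0110  (6)
  ----
  1011  (11)
The nim-sum is 11 ≠ 0, so this is an N-position: the player to move can win; Arjun has a winning move.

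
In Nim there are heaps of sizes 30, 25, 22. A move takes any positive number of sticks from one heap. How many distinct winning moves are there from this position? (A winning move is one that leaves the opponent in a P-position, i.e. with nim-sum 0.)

Bitwise XOR of the heap sizes:
  11110  (30)
  11001  (25)
  10110  (22)
  -----
  10001  (17)
The overall nim-sum is X = 17. A heap of size p has a winning move iff p XOR X < p (reduce it to p XOR X).
  30: 30 XOR 17 = 15 < 30 — winning move (to 15).
  25: 25 XOR 17 = 8 < 25 — winning move (to 8).
  22: 22 XOR 17 = 7 < 22 — winning move (to 7).
That gives 3 winning moves.

3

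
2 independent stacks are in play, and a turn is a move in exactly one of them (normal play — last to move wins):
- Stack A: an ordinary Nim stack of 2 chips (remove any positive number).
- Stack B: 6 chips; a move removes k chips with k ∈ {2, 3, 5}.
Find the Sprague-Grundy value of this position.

1

Stack A is a plain Nim stack of size 2, so its Grundy value is 2.
For stack B, compute g(0), g(1), … with moves {2, 3, 5}:
k:     0  1  2  3  4  5  6
g(k):  0  0  1  1  2  2  3
So g(6) = 3.
By the Sprague-Grundy theorem, the Grundy value of a sum of independent games is the XOR of the component values.
Combined value = 2 XOR 3 = 1.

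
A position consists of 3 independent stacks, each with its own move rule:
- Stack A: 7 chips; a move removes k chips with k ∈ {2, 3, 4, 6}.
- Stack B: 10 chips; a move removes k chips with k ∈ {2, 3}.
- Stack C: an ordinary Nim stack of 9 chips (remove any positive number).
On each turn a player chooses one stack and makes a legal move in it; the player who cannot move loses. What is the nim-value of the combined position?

10

Build the Grundy sequence for stack A with g(k) = mex{g(k−s) : s ∈ {2, 3, 4, 6}, s ≤ k}:
g(0) = mex{} = 0
g(1) = mex{} = 0
g(2) = mex{0} = 1
g(3) = mex{0} = 1
g(4) = mex{0,1} = 2
g(5) = mex{0,1} = 2
g(6) = mex{0,1,2} = 3
g(7) = mex{0,1,2} = 3
So g(7) = 3.
Grundy values for stack B (subtraction set {2, 3}):
k:     0  1  2  3  4  5  6  7  8  9 10
g(k):  0  0  1  1  2  0  0  1  1  2  0
So g(10) = 0.
Stack C is a plain Nim stack of size 9, so its Grundy value is 9.
The value of a disjunctive sum is the nim-sum of the parts.
Combined value = 3 ⊕ 0 ⊕ 9 = 10.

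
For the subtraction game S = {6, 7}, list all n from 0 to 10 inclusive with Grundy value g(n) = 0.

Compute g(0), g(1), … for moves {6, 7}:
k:     0  1  2  3  4  5  6  7  8  9 10
g(k):  0  0  0  0  0  0  1  1  1  1  1
The P-positions (g = 0) in 0..10 are 0, 1, 2, 3, 4, 5.

0, 1, 2, 3, 4, 5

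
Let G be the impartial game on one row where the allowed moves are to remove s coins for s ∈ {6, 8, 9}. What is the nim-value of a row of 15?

Compute g(0), g(1), … for moves {6, 8, 9}:
k:     0  1  2  3  4  5  6  7  8  9 10 11 12 13 14 15
g(k):  0  0  0  0  0  0  1  1  1  1  1  1  2  2  2  0
So g(15) = 0.

0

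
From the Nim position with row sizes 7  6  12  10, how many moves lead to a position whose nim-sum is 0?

Nim-sum: 7 XOR 6 XOR 12 XOR 10 = 7.
The overall nim-sum is X = 7. A row of size p has a winning move iff p XOR X < p (reduce it to p XOR X).
  7: 7 XOR 7 = 0 < 7 — winning move (to 0).
  6: 6 XOR 7 = 1 < 6 — winning move (to 1).
  12: 12 XOR 7 = 11 < 12 — winning move (to 11).
  10: 10 XOR 7 = 13 ≥ 10 — no move.
That gives 3 winning moves.

3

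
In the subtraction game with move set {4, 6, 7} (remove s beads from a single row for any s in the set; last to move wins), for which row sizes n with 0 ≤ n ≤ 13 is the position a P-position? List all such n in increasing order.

Compute g(0), g(1), … for moves {4, 6, 7}:
g(0) = mex{} = 0
g(1) = mex{} = 0
g(2) = mex{} = 0
g(3) = mex{} = 0
g(4) = mex{0} = 1
g(5) = mex{0} = 1
g(6) = mex{0} = 1
g(7) = mex{0} = 1
g(8) = mex{0,1} = 2
g(9) = mex{0,1} = 2
g(10) = mex{0,1} = 2
g(11) = mex{1} = 0
g(12) = mex{1,2} = 0
g(13) = mex{1,2} = 0
The P-positions (g = 0) in 0..13 are 0, 1, 2, 3, 11, 12, 13.

0, 1, 2, 3, 11, 12, 13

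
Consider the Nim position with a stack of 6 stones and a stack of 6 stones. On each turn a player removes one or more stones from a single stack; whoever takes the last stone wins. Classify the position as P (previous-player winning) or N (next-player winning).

Nim-sum: 6 ^ 6 = 0.
The nim-sum is 0, so this is a P-position: the player to move is in a losing position under optimal play.

P-position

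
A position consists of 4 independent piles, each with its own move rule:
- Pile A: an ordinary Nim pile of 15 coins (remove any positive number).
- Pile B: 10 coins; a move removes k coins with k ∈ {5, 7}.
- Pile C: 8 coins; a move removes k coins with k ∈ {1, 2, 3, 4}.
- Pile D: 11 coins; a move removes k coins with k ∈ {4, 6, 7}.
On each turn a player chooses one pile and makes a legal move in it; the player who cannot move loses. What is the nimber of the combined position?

14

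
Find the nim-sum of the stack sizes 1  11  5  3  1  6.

11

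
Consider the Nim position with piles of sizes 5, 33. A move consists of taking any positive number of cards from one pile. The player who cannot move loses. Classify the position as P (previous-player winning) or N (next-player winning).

N-position

Write each in binary and XOR column by column:
  000101  (5)
  100001  (33)
  ------
  100100  (36)
The nim-sum is 36 ≠ 0, so this is an N-position: the player to move can win.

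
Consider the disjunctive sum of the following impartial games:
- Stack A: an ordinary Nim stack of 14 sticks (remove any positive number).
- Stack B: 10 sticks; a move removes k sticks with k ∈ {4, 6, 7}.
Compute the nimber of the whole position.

Stack A is a plain Nim stack of size 14, so its Grundy value is 14.
For stack B, compute g(0), g(1), … with moves {4, 6, 7}:
k:     0  1  2  3  4  5  6  7  8  9 10
g(k):  0  0  0  0  1  1  1  1  2  2  2
So g(10) = 2.
The value of a disjunctive sum is the nim-sum of the parts.
Combined value = 14 ⊕ 2 = 12.

12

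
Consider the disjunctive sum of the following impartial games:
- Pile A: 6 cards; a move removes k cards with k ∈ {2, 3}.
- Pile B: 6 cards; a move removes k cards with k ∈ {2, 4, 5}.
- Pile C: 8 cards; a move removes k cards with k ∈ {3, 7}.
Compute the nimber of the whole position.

Grundy values for pile A (subtraction set {2, 3}):
g(0) = mex{} = 0
g(1) = mex{} = 0
g(2) = mex{0} = 1
g(3) = mex{0} = 1
g(4) = mex{0,1} = 2
g(5) = mex{1} = 0
g(6) = mex{1,2} = 0
So g(6) = 0.
Build the Grundy sequence for pile B with g(k) = mex{g(k−s) : s ∈ {2, 4, 5}, s ≤ k}:
g(0) = mex{} = 0
g(1) = mex{} = 0
g(2) = mex{0} = 1
g(3) = mex{0} = 1
g(4) = mex{0,1} = 2
g(5) = mex{0,1} = 2
g(6) = mex{0,1,2} = 3
So g(6) = 3.
For pile C, compute g(0), g(1), … with moves {3, 7}:
k:     0  1  2  3  4  5  6  7  8
g(k):  0  0  0  1  1  1  0  2  2
So g(8) = 2.
By the Sprague-Grundy theorem, the Grundy value of a sum of independent games is the XOR of the component values.
Combined value = 0 ⊕ 3 ⊕ 2 = 1.

1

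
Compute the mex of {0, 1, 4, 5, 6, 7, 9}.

The values 0, 1 are all present; 2 is the first non-negative integer missing from the set.

2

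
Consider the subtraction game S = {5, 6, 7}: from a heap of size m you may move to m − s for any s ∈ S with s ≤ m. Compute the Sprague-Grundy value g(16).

0

Compute g(0), g(1), … for moves {5, 6, 7}:
k:     0  1  2  3  4  5  6  7  8  9 10 11 12 13 14 15 16
g(k):  0  0  0  0  0  1  1  1  1  1  2  2  0  0  0  0  0
So g(16) = 0.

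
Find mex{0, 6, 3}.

1

0 is in the set but 1 is not, so the mex is 1.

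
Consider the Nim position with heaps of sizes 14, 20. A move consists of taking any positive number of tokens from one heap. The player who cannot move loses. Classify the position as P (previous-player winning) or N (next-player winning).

Bitwise XOR of the heap sizes:
  01110  (14)
  10100  (20)
  -----
  11010  (26)
The nim-sum is 26 ≠ 0, so this is an N-position: the player to move can win.

N-position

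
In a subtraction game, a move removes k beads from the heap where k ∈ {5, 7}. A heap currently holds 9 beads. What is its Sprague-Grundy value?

1

Build the Grundy sequence with g(k) = mex{g(k−s) : s ∈ {5, 7}, s ≤ k}:
g(0) = mex{} = 0
g(1) = mex{} = 0
g(2) = mex{} = 0
g(3) = mex{} = 0
g(4) = mex{} = 0
g(5) = mex{0} = 1
g(6) = mex{0} = 1
g(7) = mex{0} = 1
g(8) = mex{0} = 1
g(9) = mex{0} = 1
So g(9) = 1.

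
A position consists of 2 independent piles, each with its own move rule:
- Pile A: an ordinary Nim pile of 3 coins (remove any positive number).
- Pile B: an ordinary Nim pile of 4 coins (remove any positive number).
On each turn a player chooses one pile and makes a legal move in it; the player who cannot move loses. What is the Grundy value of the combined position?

7

Pile A is a plain Nim pile of size 3, so its Grundy value is 3.
Pile B is a plain Nim pile of size 4, so its Grundy value is 4.
The value of a disjunctive sum is the nim-sum of the parts.
Combined value = 3 XOR 4 = 7.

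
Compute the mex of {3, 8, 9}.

0 is not in the set, so the mex is 0.

0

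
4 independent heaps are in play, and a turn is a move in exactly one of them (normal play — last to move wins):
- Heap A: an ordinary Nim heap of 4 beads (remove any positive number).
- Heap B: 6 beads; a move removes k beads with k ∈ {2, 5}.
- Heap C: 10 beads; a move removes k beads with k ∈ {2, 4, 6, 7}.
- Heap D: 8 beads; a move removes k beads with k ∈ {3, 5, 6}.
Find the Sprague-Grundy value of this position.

7

Heap A is a plain Nim heap of size 4, so its Grundy value is 4.
Grundy values for heap B (subtraction set {2, 5}):
g(0) = mex{} = 0
g(1) = mex{} = 0
g(2) = mex{0} = 1
g(3) = mex{0} = 1
g(4) = mex{1} = 0
g(5) = mex{0,1} = 2
g(6) = mex{0} = 1
So g(6) = 1.
For heap C, compute g(0), g(1), … with moves {2, 4, 6, 7}:
k:     0  1  2  3  4  5  6  7  8  9 10
g(k):  0  0  1  1  2  2  3  3  4  0  0
So g(10) = 0.
Build the Grundy sequence for heap D with g(k) = mex{g(k−s) : s ∈ {3, 5, 6}, s ≤ k}:
g(0) = mex{} = 0
g(1) = mex{} = 0
g(2) = mex{} = 0
g(3) = mex{0} = 1
g(4) = mex{0} = 1
g(5) = mex{0} = 1
g(6) = mex{0,1} = 2
g(7) = mex{0,1} = 2
g(8) = mex{0,1} = 2
So g(8) = 2.
The value of a disjunctive sum is the nim-sum of the parts.
Combined value = 4 ⊕ 1 ⊕ 0 ⊕ 2 = 7.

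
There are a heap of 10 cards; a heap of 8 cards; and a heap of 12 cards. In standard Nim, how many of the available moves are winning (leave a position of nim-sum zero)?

Write each in binary and XOR column by column:
  1010  (10)
  1000  (8)
  1100  (12)
  ----
  1110  (14)
The overall nim-sum is X = 14. A heap of size p has a winning move iff p XOR X < p (reduce it to p XOR X).
  10: 10 XOR 14 = 4 < 10 — winning move (to 4).
  8: 8 XOR 14 = 6 < 8 — winning move (to 6).
  12: 12 XOR 14 = 2 < 12 — winning move (to 2).
That gives 3 winning moves.

3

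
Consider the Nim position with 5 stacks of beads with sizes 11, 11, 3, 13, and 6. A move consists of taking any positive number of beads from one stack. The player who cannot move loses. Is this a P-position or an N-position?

Compute the nim-sum pairwise:
11 XOR 11 = 0
0 XOR 3 = 3
3 XOR 13 = 14
14 XOR 6 = 8
The nim-sum is 8 ≠ 0, so this is an N-position: the player to move can win.

N-position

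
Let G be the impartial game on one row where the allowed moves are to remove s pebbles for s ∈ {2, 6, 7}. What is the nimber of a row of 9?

Grundy values for subtraction set {2, 6, 7}:
k:     0  1  2  3  4  5  6  7  8  9
g(k):  0  0  1  1  0  0  1  1  2  0
So g(9) = 0.

0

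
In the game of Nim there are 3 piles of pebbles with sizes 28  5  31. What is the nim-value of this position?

6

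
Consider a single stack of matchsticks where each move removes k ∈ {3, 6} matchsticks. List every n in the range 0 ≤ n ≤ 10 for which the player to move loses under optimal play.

0, 1, 2, 9, 10

Build the Grundy sequence with g(k) = mex{g(k−s) : s ∈ {3, 6}, s ≤ k}:
g(0) = mex{} = 0
g(1) = mex{} = 0
g(2) = mex{} = 0
g(3) = mex{0} = 1
g(4) = mex{0} = 1
g(5) = mex{0} = 1
g(6) = mex{0,1} = 2
g(7) = mex{0,1} = 2
g(8) = mex{0,1} = 2
g(9) = mex{1,2} = 0
g(10) = mex{1,2} = 0
The P-positions (g = 0) in 0..10 are 0, 1, 2, 9, 10.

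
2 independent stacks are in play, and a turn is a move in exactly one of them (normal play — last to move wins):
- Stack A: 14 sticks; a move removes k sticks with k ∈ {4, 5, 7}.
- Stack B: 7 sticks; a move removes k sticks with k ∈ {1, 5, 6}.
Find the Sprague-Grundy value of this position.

3

Grundy values for stack A (subtraction set {4, 5, 7}):
g(0) = mex{} = 0
g(1) = mex{} = 0
g(2) = mex{} = 0
g(3) = mex{} = 0
g(4) = mex{0} = 1
g(5) = mex{0} = 1
g(6) = mex{0} = 1
g(7) = mex{0} = 1
g(8) = mex{0,1} = 2
g(9) = mex{0,1} = 2
g(10) = mex{0,1} = 2
g(11) = mex{1} = 0
g(12) = mex{1,2} = 0
g(13) = mex{1,2} = 0
g(14) = mex{1,2} = 0
So g(14) = 0.
Build the Grundy sequence for stack B with g(k) = mex{g(k−s) : s ∈ {1, 5, 6}, s ≤ k}:
k:     0  1  2  3  4  5  6  7
g(k):  0  1  0  1  0  1  2  3
So g(7) = 3.
The value of a disjunctive sum is the nim-sum of the parts.
Combined value = 0 ⊕ 3 = 3.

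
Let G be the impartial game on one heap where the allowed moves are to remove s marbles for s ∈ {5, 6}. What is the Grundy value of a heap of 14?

0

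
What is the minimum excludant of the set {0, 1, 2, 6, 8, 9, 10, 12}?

3

The values 0, 1, 2 are all present; 3 is the first non-negative integer missing from the set.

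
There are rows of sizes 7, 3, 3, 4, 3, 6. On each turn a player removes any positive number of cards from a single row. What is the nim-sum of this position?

Compute the nim-sum pairwise:
7 XOR 3 = 4
4 XOR 3 = 7
7 XOR 4 = 3
3 XOR 3 = 0
0 XOR 6 = 6

6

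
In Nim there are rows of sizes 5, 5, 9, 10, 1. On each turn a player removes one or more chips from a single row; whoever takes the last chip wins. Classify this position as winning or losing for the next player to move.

Compute the nim-sum pairwise:
5 ⊕ 5 = 0
0 ⊕ 9 = 9
9 ⊕ 10 = 3
3 ⊕ 1 = 2
The nim-sum is 2 ≠ 0, so this is an N-position: the player to move can win.

Winning position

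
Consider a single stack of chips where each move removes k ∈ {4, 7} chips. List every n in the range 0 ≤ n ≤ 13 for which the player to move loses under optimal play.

Grundy values for subtraction set {4, 7}:
k:     0  1  2  3  4  5  6  7  8  9 10 11 12 13
g(k):  0  0  0  0  1  1  1  1  2  2  2  0  0  0
The P-positions (g = 0) in 0..13 are 0, 1, 2, 3, 11, 12, 13.

0, 1, 2, 3, 11, 12, 13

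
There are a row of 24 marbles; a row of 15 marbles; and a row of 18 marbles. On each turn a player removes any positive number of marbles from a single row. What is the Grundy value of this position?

Nim-sum: 24 ^ 15 ^ 18 = 5.

5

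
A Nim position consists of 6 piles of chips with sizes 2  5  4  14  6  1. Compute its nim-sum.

10

In binary:
  0010  (2)
  0101  (5)
  0100  (4)
  1110  (14)
  0110  (6)
  0001  (1)
  ----
  1010  (10)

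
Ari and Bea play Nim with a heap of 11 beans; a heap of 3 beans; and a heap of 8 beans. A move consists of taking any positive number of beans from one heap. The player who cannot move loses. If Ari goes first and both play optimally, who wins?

Bea wins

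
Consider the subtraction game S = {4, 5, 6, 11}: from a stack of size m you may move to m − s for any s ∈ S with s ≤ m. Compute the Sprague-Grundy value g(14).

Grundy values for subtraction set {4, 5, 6, 11}:
g(0) = mex{} = 0
g(1) = mex{} = 0
g(2) = mex{} = 0
g(3) = mex{} = 0
g(4) = mex{0} = 1
g(5) = mex{0} = 1
g(6) = mex{0} = 1
g(7) = mex{0} = 1
g(8) = mex{0,1} = 2
g(9) = mex{0,1} = 2
g(10) = mex{1} = 0
g(11) = mex{0,1} = 2
g(12) = mex{0,1,2} = 3
g(13) = mex{0,1,2} = 3
g(14) = mex{0,2} = 1
So g(14) = 1.

1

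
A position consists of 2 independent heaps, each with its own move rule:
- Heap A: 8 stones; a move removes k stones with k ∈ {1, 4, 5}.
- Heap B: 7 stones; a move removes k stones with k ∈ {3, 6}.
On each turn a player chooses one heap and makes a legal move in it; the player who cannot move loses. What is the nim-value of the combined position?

2

For heap A, compute g(0), g(1), … with moves {1, 4, 5}:
g(0) = mex{} = 0
g(1) = mex{0} = 1
g(2) = mex{1} = 0
g(3) = mex{0} = 1
g(4) = mex{0,1} = 2
g(5) = mex{0,1,2} = 3
g(6) = mex{0,1,3} = 2
g(7) = mex{0,1,2} = 3
g(8) = mex{1,2,3} = 0
So g(8) = 0.
Build the Grundy sequence for heap B with g(k) = mex{g(k−s) : s ∈ {3, 6}, s ≤ k}:
g(0) = mex{} = 0
g(1) = mex{} = 0
g(2) = mex{} = 0
g(3) = mex{0} = 1
g(4) = mex{0} = 1
g(5) = mex{0} = 1
g(6) = mex{0,1} = 2
g(7) = mex{0,1} = 2
So g(7) = 2.
By the Sprague-Grundy theorem, the Grundy value of a sum of independent games is the XOR of the component values.
Combined value = 0 XOR 2 = 2.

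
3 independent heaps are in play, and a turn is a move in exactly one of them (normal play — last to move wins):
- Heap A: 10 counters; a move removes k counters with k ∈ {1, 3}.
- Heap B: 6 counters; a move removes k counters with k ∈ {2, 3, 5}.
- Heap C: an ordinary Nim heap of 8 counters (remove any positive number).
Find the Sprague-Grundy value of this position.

For heap A, compute g(0), g(1), … with moves {1, 3}:
k:     0  1  2  3  4  5  6  7  8  9 10
g(k):  0  1  0  1  0  1  0  1  0  1  0
So g(10) = 0.
Grundy values for heap B (subtraction set {2, 3, 5}):
g(0) = mex{} = 0
g(1) = mex{} = 0
g(2) = mex{0} = 1
g(3) = mex{0} = 1
g(4) = mex{0,1} = 2
g(5) = mex{0,1} = 2
g(6) = mex{0,1,2} = 3
So g(6) = 3.
Heap C is a plain Nim heap of size 8, so its Grundy value is 8.
By the Sprague-Grundy theorem, the Grundy value of a sum of independent games is the XOR of the component values.
Combined value = 0 ⊕ 3 ⊕ 8 = 11.

11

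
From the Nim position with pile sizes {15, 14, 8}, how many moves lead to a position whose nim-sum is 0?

3

Nim-sum: 15 ⊕ 14 ⊕ 8 = 9.
The overall nim-sum is X = 9. A pile of size p has a winning move iff p XOR X < p (reduce it to p XOR X).
  15: 15 XOR 9 = 6 < 15 — winning move (to 6).
  14: 14 XOR 9 = 7 < 14 — winning move (to 7).
  8: 8 XOR 9 = 1 < 8 — winning move (to 1).
That gives 3 winning moves.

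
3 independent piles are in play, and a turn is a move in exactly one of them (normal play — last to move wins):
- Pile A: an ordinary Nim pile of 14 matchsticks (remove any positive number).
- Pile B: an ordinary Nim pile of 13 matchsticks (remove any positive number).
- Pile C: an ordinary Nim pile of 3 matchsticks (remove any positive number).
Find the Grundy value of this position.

0

Pile A is a plain Nim pile of size 14, so its Grundy value is 14.
Pile B is a plain Nim pile of size 13, so its Grundy value is 13.
Pile C is a plain Nim pile of size 3, so its Grundy value is 3.
By the Sprague-Grundy theorem, the Grundy value of a sum of independent games is the XOR of the component values.
Combined value = 14 XOR 13 XOR 3 = 0.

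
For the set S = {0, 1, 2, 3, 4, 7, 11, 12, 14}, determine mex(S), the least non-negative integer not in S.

5

The values 0, 1, 2, 3, 4 are all present; 5 is the first non-negative integer missing from the set.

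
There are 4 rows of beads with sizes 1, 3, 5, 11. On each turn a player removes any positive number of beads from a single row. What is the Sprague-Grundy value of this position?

12

Nim-sum: 1 ⊕ 3 ⊕ 5 ⊕ 11 = 12.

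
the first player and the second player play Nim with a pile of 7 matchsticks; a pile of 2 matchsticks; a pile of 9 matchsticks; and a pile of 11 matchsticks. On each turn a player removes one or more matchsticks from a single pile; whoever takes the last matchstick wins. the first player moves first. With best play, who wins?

Nim-sum: 7 ⊕ 2 ⊕ 9 ⊕ 11 = 7.
The nim-sum is 7 ≠ 0, so this is an N-position: the player to move can win; the first player has a winning move.

the first player wins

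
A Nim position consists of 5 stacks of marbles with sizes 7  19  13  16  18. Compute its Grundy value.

27

Compute the nim-sum pairwise:
7 ^ 19 = 20
20 ^ 13 = 25
25 ^ 16 = 9
9 ^ 18 = 27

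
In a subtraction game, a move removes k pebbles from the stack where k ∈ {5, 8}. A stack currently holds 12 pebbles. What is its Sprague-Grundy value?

2

Build the Grundy sequence with g(k) = mex{g(k−s) : s ∈ {5, 8}, s ≤ k}:
k:     0  1  2  3  4  5  6  7  8  9 10 11 12
g(k):  0  0  0  0  0  1  1  1  1  1  2  2  2
So g(12) = 2.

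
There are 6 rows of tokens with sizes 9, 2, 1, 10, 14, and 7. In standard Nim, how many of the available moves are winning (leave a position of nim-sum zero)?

3

In binary:
  1001  (9)
  0010  (2)
  0001  (1)
  1010  (10)
  1110  (14)
  0111  (7)
  ----
  1001  (9)
The overall nim-sum is X = 9. A row of size p has a winning move iff p XOR X < p (reduce it to p XOR X).
  9: 9 XOR 9 = 0 < 9 — winning move (to 0).
  2: 2 XOR 9 = 11 ≥ 2 — no move.
  1: 1 XOR 9 = 8 ≥ 1 — no move.
  10: 10 XOR 9 = 3 < 10 — winning move (to 3).
  14: 14 XOR 9 = 7 < 14 — winning move (to 7).
  7: 7 XOR 9 = 14 ≥ 7 — no move.
That gives 3 winning moves.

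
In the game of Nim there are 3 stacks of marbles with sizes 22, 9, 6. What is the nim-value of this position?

25

Compute the nim-sum pairwise:
22 XOR 9 = 31
31 XOR 6 = 25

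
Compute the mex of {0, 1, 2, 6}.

The values 0, 1, 2 are all present; 3 is the first non-negative integer missing from the set.

3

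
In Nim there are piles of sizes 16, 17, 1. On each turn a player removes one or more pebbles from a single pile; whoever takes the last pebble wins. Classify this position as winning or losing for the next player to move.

Losing position

Compute the nim-sum pairwise:
16 ^ 17 = 1
1 ^ 1 = 0
The nim-sum is 0, so this is a P-position: the player to move is in a losing position under optimal play.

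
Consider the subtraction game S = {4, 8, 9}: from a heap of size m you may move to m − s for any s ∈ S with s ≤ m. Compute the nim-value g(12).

Grundy values for subtraction set {4, 8, 9}:
k:     0  1  2  3  4  5  6  7  8  9 10 11 12
g(k):  0  0  0  0  1  1  1  1  2  2  2  2  3
So g(12) = 3.

3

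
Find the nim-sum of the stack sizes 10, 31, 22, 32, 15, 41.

In binary:
  001010  (10)
  011111  (31)
  010110  (22)
  100000  (32)
  001111  (15)
  101001  (41)
  ------
  000101  (5)

5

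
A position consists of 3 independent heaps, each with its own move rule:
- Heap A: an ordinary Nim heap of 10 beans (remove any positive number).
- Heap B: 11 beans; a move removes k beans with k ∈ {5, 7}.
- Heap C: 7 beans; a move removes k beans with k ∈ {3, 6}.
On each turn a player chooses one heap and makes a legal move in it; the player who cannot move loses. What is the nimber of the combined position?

Heap A is a plain Nim heap of size 10, so its Grundy value is 10.
Build the Grundy sequence for heap B with g(k) = mex{g(k−s) : s ∈ {5, 7}, s ≤ k}:
g(0) = mex{} = 0
g(1) = mex{} = 0
g(2) = mex{} = 0
g(3) = mex{} = 0
g(4) = mex{} = 0
g(5) = mex{0} = 1
g(6) = mex{0} = 1
g(7) = mex{0} = 1
g(8) = mex{0} = 1
g(9) = mex{0} = 1
g(10) = mex{0,1} = 2
g(11) = mex{0,1} = 2
So g(11) = 2.
Grundy values for heap C (subtraction set {3, 6}):
k:     0  1  2  3  4  5  6  7
g(k):  0  0  0  1  1  1  2  2
So g(7) = 2.
The value of a disjunctive sum is the nim-sum of the parts.
Combined value = 10 XOR 2 XOR 2 = 10.

10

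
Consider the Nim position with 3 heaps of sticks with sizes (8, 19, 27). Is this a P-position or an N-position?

P-position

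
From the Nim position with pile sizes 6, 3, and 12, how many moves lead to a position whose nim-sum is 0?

Write each in binary and XOR column by column:
  0110  (6)
  0011  (3)
  1100  (12)
  ----
  1001  (9)
The overall nim-sum is X = 9. A pile of size p has a winning move iff p XOR X < p (reduce it to p XOR X).
  6: 6 XOR 9 = 15 ≥ 6 — no move.
  3: 3 XOR 9 = 10 ≥ 3 — no move.
  12: 12 XOR 9 = 5 < 12 — winning move (to 5).
That gives 1 winning move.

1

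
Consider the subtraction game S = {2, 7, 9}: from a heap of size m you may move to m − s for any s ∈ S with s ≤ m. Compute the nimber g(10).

Build the Grundy sequence with g(k) = mex{g(k−s) : s ∈ {2, 7, 9}, s ≤ k}:
k:     0  1  2  3  4  5  6  7  8  9 10
g(k):  0  0  1  1  0  0  1  1  2  2  3
So g(10) = 3.

3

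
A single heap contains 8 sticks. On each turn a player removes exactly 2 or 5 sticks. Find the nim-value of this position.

0

Grundy values for subtraction set {2, 5}:
g(0) = mex{} = 0
g(1) = mex{} = 0
g(2) = mex{0} = 1
g(3) = mex{0} = 1
g(4) = mex{1} = 0
g(5) = mex{0,1} = 2
g(6) = mex{0} = 1
g(7) = mex{1,2} = 0
g(8) = mex{1} = 0
So g(8) = 0.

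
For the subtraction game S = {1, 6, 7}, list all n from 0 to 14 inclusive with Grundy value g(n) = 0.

Compute g(0), g(1), … for moves {1, 6, 7}:
g(0) = mex{} = 0
g(1) = mex{0} = 1
g(2) = mex{1} = 0
g(3) = mex{0} = 1
g(4) = mex{1} = 0
g(5) = mex{0} = 1
g(6) = mex{0,1} = 2
g(7) = mex{0,1,2} = 3
g(8) = mex{0,1,3} = 2
g(9) = mex{0,1,2} = 3
g(10) = mex{0,1,3} = 2
g(11) = mex{0,1,2} = 3
g(12) = mex{1,2,3} = 0
g(13) = mex{0,2,3} = 1
g(14) = mex{1,2,3} = 0
The P-positions (g = 0) in 0..14 are 0, 2, 4, 12, 14.

0, 2, 4, 12, 14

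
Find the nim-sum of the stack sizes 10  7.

13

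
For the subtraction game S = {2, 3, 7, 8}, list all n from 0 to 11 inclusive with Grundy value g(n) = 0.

0, 1, 5, 6, 10, 11

Compute g(0), g(1), … for moves {2, 3, 7, 8}:
g(0) = mex{} = 0
g(1) = mex{} = 0
g(2) = mex{0} = 1
g(3) = mex{0} = 1
g(4) = mex{0,1} = 2
g(5) = mex{1} = 0
g(6) = mex{1,2} = 0
g(7) = mex{0,2} = 1
g(8) = mex{0} = 1
g(9) = mex{0,1} = 2
g(10) = mex{1} = 0
g(11) = mex{1,2} = 0
The P-positions (g = 0) in 0..11 are 0, 1, 5, 6, 10, 11.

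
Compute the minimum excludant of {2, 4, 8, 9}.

0 is not in the set, so the mex is 0.

0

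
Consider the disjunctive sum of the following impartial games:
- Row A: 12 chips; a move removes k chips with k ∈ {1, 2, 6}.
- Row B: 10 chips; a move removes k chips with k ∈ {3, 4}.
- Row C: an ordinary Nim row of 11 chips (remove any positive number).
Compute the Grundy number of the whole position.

8

Build the Grundy sequence for row A with g(k) = mex{g(k−s) : s ∈ {1, 2, 6}, s ≤ k}:
g(0) = mex{} = 0
g(1) = mex{0} = 1
g(2) = mex{0,1} = 2
g(3) = mex{1,2} = 0
g(4) = mex{0,2} = 1
g(5) = mex{0,1} = 2
g(6) = mex{0,1,2} = 3
g(7) = mex{1,2,3} = 0
g(8) = mex{0,2,3} = 1
g(9) = mex{0,1} = 2
g(10) = mex{1,2} = 0
g(11) = mex{0,2} = 1
g(12) = mex{0,1,3} = 2
So g(12) = 2.
Grundy values for row B (subtraction set {3, 4}):
k:     0  1  2  3  4  5  6  7  8  9 10
g(k):  0  0  0  1  1  1  2  0  0  0  1
So g(10) = 1.
Row C is a plain Nim row of size 11, so its Grundy value is 11.
The value of a disjunctive sum is the nim-sum of the parts.
Combined value = 2 ⊕ 1 ⊕ 11 = 8.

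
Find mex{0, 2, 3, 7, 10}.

0 is in the set but 1 is not, so the mex is 1.

1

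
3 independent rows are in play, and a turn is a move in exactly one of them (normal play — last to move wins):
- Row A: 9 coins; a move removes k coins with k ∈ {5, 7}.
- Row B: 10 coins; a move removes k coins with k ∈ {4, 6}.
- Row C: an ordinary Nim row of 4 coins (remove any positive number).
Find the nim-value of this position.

5

Grundy values for row A (subtraction set {5, 7}):
g(0) = mex{} = 0
g(1) = mex{} = 0
g(2) = mex{} = 0
g(3) = mex{} = 0
g(4) = mex{} = 0
g(5) = mex{0} = 1
g(6) = mex{0} = 1
g(7) = mex{0} = 1
g(8) = mex{0} = 1
g(9) = mex{0} = 1
So g(9) = 1.
Build the Grundy sequence for row B with g(k) = mex{g(k−s) : s ∈ {4, 6}, s ≤ k}:
k:     0  1  2  3  4  5  6  7  8  9 10
g(k):  0  0  0  0  1  1  1  1  2  2  0
So g(10) = 0.
Row C is a plain Nim row of size 4, so its Grundy value is 4.
The value of a disjunctive sum is the nim-sum of the parts.
Combined value = 1 ⊕ 0 ⊕ 4 = 5.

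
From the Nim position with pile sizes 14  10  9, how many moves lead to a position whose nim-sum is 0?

Nim-sum: 14 XOR 10 XOR 9 = 13.
The overall nim-sum is X = 13. A pile of size p has a winning move iff p XOR X < p (reduce it to p XOR X).
  14: 14 XOR 13 = 3 < 14 — winning move (to 3).
  10: 10 XOR 13 = 7 < 10 — winning move (to 7).
  9: 9 XOR 13 = 4 < 9 — winning move (to 4).
That gives 3 winning moves.

3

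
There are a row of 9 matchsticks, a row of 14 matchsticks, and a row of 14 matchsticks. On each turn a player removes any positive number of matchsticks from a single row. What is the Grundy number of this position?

Nim-sum: 9 XOR 14 XOR 14 = 9.

9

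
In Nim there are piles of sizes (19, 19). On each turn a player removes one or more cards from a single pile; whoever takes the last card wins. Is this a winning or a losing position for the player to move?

In binary:
  10011  (19)
  10011  (19)
  -----
  00000  (0)
The nim-sum is 0, so this is a P-position: the player to move is in a losing position under optimal play.

Losing position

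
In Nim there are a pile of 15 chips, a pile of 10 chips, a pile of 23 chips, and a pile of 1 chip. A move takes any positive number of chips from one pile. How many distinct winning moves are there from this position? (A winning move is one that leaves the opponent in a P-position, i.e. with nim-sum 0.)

Nim-sum: 15 ^ 10 ^ 23 ^ 1 = 19.
The overall nim-sum is X = 19. A pile of size p has a winning move iff p XOR X < p (reduce it to p XOR X).
  15: 15 XOR 19 = 28 ≥ 15 — no move.
  10: 10 XOR 19 = 25 ≥ 10 — no move.
  23: 23 XOR 19 = 4 < 23 — winning move (to 4).
  1: 1 XOR 19 = 18 ≥ 1 — no move.
That gives 1 winning move.

1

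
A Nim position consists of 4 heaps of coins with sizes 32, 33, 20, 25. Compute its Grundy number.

Nim-sum: 32 ⊕ 33 ⊕ 20 ⊕ 25 = 12.

12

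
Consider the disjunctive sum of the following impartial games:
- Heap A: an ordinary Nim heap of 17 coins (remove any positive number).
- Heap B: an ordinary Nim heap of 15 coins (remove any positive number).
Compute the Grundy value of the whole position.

30

Heap A is a plain Nim heap of size 17, so its Grundy value is 17.
Heap B is a plain Nim heap of size 15, so its Grundy value is 15.
The value of a disjunctive sum is the nim-sum of the parts.
Combined value = 17 ⊕ 15 = 30.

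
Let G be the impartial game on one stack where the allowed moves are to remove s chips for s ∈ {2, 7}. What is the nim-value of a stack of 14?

0

Grundy values for subtraction set {2, 7}:
g(0) = mex{} = 0
g(1) = mex{} = 0
g(2) = mex{0} = 1
g(3) = mex{0} = 1
g(4) = mex{1} = 0
g(5) = mex{1} = 0
g(6) = mex{0} = 1
g(7) = mex{0} = 1
g(8) = mex{0,1} = 2
g(9) = mex{1} = 0
g(10) = mex{1,2} = 0
g(11) = mex{0} = 1
g(12) = mex{0} = 1
g(13) = mex{1} = 0
g(14) = mex{1} = 0
So g(14) = 0.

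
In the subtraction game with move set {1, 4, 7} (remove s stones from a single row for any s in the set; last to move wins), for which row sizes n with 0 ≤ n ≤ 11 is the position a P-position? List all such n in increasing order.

0, 2, 5, 8, 10

Build the Grundy sequence with g(k) = mex{g(k−s) : s ∈ {1, 4, 7}, s ≤ k}:
k:     0  1  2  3  4  5  6  7  8  9 10 11
g(k):  0  1  0  1  2  0  1  2  0  1  0  1
The P-positions (g = 0) in 0..11 are 0, 2, 5, 8, 10.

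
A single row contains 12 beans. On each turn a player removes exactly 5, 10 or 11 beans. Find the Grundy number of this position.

2

Compute g(0), g(1), … for moves {5, 10, 11}:
g(0) = mex{} = 0
g(1) = mex{} = 0
g(2) = mex{} = 0
g(3) = mex{} = 0
g(4) = mex{} = 0
g(5) = mex{0} = 1
g(6) = mex{0} = 1
g(7) = mex{0} = 1
g(8) = mex{0} = 1
g(9) = mex{0} = 1
g(10) = mex{0,1} = 2
g(11) = mex{0,1} = 2
g(12) = mex{0,1} = 2
So g(12) = 2.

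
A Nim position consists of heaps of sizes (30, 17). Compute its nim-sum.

Nim-sum: 30 ⊕ 17 = 15.

15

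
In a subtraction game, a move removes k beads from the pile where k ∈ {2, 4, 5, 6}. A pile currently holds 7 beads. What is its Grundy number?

3

Build the Grundy sequence with g(k) = mex{g(k−s) : s ∈ {2, 4, 5, 6}, s ≤ k}:
k:     0  1  2  3  4  5  6  7
g(k):  0  0  1  1  2  2  3  3
So g(7) = 3.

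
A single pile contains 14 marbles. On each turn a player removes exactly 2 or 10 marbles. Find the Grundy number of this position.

1

Grundy values for subtraction set {2, 10}:
k:     0  1  2  3  4  5  6  7  8  9 10 11 12 13 14
g(k):  0  0  1  1  0  0  1  1  0  0  1  1  0  0  1
So g(14) = 1.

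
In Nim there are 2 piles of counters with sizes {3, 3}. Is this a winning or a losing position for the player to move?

Losing position

Nim-sum: 3 ^ 3 = 0.
The nim-sum is 0, so this is a P-position: the player to move is in a losing position under optimal play.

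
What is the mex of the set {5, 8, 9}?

0

0 is not in the set, so the mex is 0.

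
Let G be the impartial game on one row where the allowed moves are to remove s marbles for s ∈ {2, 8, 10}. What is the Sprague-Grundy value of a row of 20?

0

Grundy values for subtraction set {2, 8, 10}:
k:     0  1  2  3  4  5  6  7  8  9 10 11 12 13 14 15 16 17 18 19 20
g(k):  0  0  1  1  0  0  1  1  2  2  3  3  2  2  3  3  0  0  1  1  0
So g(20) = 0.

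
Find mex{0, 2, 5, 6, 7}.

1

0 is in the set but 1 is not, so the mex is 1.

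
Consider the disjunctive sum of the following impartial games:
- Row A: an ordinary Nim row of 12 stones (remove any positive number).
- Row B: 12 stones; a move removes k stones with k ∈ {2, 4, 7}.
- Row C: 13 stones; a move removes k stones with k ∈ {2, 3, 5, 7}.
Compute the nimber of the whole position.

14

Row A is a plain Nim row of size 12, so its Grundy value is 12.
Grundy values for row B (subtraction set {2, 4, 7}):
k:     0  1  2  3  4  5  6  7  8  9 10 11 12
g(k):  0  0  1  1  2  2  0  3  1  0  2  1  0
So g(12) = 0.
Build the Grundy sequence for row C with g(k) = mex{g(k−s) : s ∈ {2, 3, 5, 7}, s ≤ k}:
k:     0  1  2  3  4  5  6  7  8  9 10 11 12 13
g(k):  0  0  1  1  2  2  3  3  4  0  0  1  1  2
So g(13) = 2.
By the Sprague-Grundy theorem, the Grundy value of a sum of independent games is the XOR of the component values.
Combined value = 12 XOR 0 XOR 2 = 14.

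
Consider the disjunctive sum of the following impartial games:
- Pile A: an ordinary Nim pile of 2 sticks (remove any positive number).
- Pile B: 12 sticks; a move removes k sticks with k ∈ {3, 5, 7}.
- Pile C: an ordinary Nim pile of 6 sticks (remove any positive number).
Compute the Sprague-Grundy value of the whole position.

4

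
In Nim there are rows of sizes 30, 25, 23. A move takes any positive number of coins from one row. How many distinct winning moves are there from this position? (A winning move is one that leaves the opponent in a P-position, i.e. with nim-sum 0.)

3

Compute the nim-sum pairwise:
30 ^ 25 = 7
7 ^ 23 = 16
The overall nim-sum is X = 16. A row of size p has a winning move iff p XOR X < p (reduce it to p XOR X).
  30: 30 XOR 16 = 14 < 30 — winning move (to 14).
  25: 25 XOR 16 = 9 < 25 — winning move (to 9).
  23: 23 XOR 16 = 7 < 23 — winning move (to 7).
That gives 3 winning moves.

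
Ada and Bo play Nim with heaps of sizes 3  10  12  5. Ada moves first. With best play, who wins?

Bo wins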